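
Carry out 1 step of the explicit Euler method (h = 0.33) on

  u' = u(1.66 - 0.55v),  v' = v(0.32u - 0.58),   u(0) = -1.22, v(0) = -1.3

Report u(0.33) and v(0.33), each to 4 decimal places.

-2.1762, -0.8837

Euler on (u,v): u_{n+1} = u_n + h·u', v_{n+1} = v_n + h·v'.
0.000000: (-1.220000, -1.300000); f=(-2.897500, 1.261520) → (-2.176175, -0.883698)
(u(0.33), v(0.33)) ≈ (-2.1762, -0.8837)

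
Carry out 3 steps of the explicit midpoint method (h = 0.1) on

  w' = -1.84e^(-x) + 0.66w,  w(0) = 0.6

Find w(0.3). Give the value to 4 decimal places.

0.2013

Midpoint: k1 = f(x_n, w_n); k2 = f(x_n + h/2, w_n + (h/2)·k1); w_{n+1} = w_n + h·k2.
x=0.000000, w=0.600000:
  k1 = f(0.000000, 0.600000) = -1.444000
  k2 = f(0.050000, 0.527800) = -1.401914
  w ← 0.600000 + 0.1·(-1.401914) = 0.459809
x=0.100000, w=0.459809:
  k1 = f(0.100000, 0.459809) = -1.361427
  k2 = f(0.150000, 0.391737) = -1.325156
  w ← 0.459809 + 0.1·(-1.325156) = 0.327293
x=0.200000, w=0.327293:
  k1 = f(0.200000, 0.327293) = -1.290451
  k2 = f(0.250000, 0.262770) = -1.259565
  w ← 0.327293 + 0.1·(-1.259565) = 0.201336
w(0.3) ≈ 0.2013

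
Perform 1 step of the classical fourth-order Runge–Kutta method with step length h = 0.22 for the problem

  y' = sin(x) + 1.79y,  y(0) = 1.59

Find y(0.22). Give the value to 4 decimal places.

RK4: k1 = f(x_n, y_n); k2 = f(x_n + h/2, y_n + (h/2)·k1); k3 = f(x_n + h/2, y_n + (h/2)·k2); k4 = f(x_n + h, y_n + h·k3); y_{n+1} = y_n + (h/6)·(k1 + 2k2 + 2k3 + k4).
x=0.000000, y=1.590000:
  k1 = f(0.000000, 1.590000) = 2.846100
  k2 = f(0.110000, 1.903071) = 3.516275
  k3 = f(0.110000, 1.976790) = 3.648233
  k4 = f(0.220000, 2.392611) = 4.501004
  y ← 1.590000 + (0.22/6)·(k1 + 2k2 + 2k3 + k4) = 2.384791
y(0.22) ≈ 2.3848

2.3848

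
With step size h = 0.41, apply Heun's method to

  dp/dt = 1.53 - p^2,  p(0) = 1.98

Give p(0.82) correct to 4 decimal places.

Heun: k1 = f(t_n, p_n); k2 = f(t_n + h, p_n + h·k1); p_{n+1} = p_n + (h/2)·(k1 + k2).
t=0.000000, p=1.980000:
  k1 = f(0.000000, 1.980000) = -2.390400
  k2 = f(0.410000, 0.999936) = 0.530128
  p ← 1.980000 + (0.41/2)·(-2.390400 + 0.530128) = 1.598644
t=0.410000, p=1.598644:
  k1 = f(0.410000, 1.598644) = -1.025663
  k2 = f(0.820000, 1.178122) = 0.142028
  p ← 1.598644 + (0.41/2)·(-1.025663 + 0.142028) = 1.417499
p(0.82) ≈ 1.4175

1.4175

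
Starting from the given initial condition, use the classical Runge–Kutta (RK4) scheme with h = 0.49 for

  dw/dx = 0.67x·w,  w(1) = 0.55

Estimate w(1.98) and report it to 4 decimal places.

RK4: k1 = f(x_n, w_n); k2 = f(x_n + h/2, w_n + (h/2)·k1); k3 = f(x_n + h/2, w_n + (h/2)·k2); k4 = f(x_n + h, w_n + h·k3); w_{n+1} = w_n + (h/6)·(k1 + 2k2 + 2k3 + k4).
x=1.000000, w=0.550000:
  k1 = f(1.000000, 0.550000) = 0.368500
  k2 = f(1.245000, 0.640283) = 0.534092
  k3 = f(1.245000, 0.680852) = 0.567933
  k4 = f(1.490000, 0.828287) = 0.826879
  w ← 0.550000 + (0.49/6)·(k1 + 2k2 + 2k3 + k4) = 0.827620
x=1.490000, w=0.827620:
  k1 = f(1.490000, 0.827620) = 0.826213
  k2 = f(1.735000, 1.030042) = 1.197373
  k3 = f(1.735000, 1.120976) = 1.303079
  k4 = f(1.980000, 1.466129) = 1.944966
  w ← 0.827620 + (0.49/6)·(k1 + 2k2 + 2k3 + k4) = 1.462340
w(1.98) ≈ 1.4623

1.4623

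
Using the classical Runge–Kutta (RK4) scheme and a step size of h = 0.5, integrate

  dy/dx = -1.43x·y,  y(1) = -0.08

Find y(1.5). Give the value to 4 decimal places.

RK4: k1 = f(x_n, y_n); k2 = f(x_n + h/2, y_n + (h/2)·k1); k3 = f(x_n + h/2, y_n + (h/2)·k2); k4 = f(x_n + h, y_n + h·k3); y_{n+1} = y_n + (h/6)·(k1 + 2k2 + 2k3 + k4).
x=1.000000, y=-0.080000:
  k1 = f(1.000000, -0.080000) = 0.114400
  k2 = f(1.250000, -0.051400) = 0.091878
  k3 = f(1.250000, -0.057031) = 0.101942
  k4 = f(1.500000, -0.029029) = 0.062267
  y ← -0.080000 + (0.5/6)·(k1 + 2k2 + 2k3 + k4) = -0.032974
y(1.5) ≈ -0.0330

-0.0330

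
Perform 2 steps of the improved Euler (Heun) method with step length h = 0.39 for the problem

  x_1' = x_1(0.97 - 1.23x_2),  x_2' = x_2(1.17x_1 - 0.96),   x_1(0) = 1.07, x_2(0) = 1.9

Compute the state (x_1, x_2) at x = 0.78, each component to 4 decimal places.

Heun on (x_1,x_2): k1 = f(x_n, state_n); k2 = f(x_n + h, state_n + h·k1); state_{n+1} = state_n + (h/2)·(k1 + k2).
0.000000: (1.070000, 1.900000)
  k1 = (-1.462690, 0.554610)
  predictor → (0.499551, 2.116298)
  k2 = (-0.815790, -0.794724)
  → (0.625696, 1.853178)
0.390000: (0.625696, 1.853178)
  k1 = (-0.819292, -0.422404)
  predictor → (0.306172, 1.688440)
  k2 = (-0.338866, -1.016067)
  → (0.399856, 1.572676)
(x_1(0.78), x_2(0.78)) ≈ (0.3999, 1.5727)

0.3999, 1.5727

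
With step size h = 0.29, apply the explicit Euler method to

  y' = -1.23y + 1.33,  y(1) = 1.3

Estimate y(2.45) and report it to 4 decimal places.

Euler: y_{n+1} = y_n + h·f(t_n, y_n).
t=1.000000, y=1.300000: f=-0.269000 → y ← 1.300000 + 0.29·(-0.269000) = 1.221990
t=1.290000, y=1.221990: f=-0.173048 → y ← 1.221990 + 0.29·(-0.173048) = 1.171806
t=1.580000, y=1.171806: f=-0.111322 → y ← 1.171806 + 0.29·(-0.111322) = 1.139523
t=1.870000, y=1.139523: f=-0.071613 → y ← 1.139523 + 0.29·(-0.071613) = 1.118755
t=2.160000, y=1.118755: f=-0.046069 → y ← 1.118755 + 0.29·(-0.046069) = 1.105395
y(2.45) ≈ 1.1054

1.1054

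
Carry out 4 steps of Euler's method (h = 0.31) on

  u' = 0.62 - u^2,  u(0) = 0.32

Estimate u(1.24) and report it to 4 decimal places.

0.7296

Euler: u_{n+1} = u_n + h·f(t_n, u_n).
t=0.000000, u=0.320000: f=0.517600 → u ← 0.320000 + 0.31·0.517600 = 0.480456
t=0.310000, u=0.480456: f=0.389162 → u ← 0.480456 + 0.31·0.389162 = 0.601096
t=0.620000, u=0.601096: f=0.258683 → u ← 0.601096 + 0.31·0.258683 = 0.681288
t=0.930000, u=0.681288: f=0.155847 → u ← 0.681288 + 0.31·0.155847 = 0.729600
u(1.24) ≈ 0.7296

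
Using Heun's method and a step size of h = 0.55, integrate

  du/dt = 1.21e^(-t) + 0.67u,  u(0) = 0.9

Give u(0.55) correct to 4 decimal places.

Heun: k1 = f(t_n, u_n); k2 = f(t_n + h, u_n + h·k1); u_{n+1} = u_n + (h/2)·(k1 + k2).
t=0.000000, u=0.900000:
  k1 = f(0.000000, 0.900000) = 1.813000
  k2 = f(0.550000, 1.897150) = 1.969200
  u ← 0.900000 + (0.55/2)·(1.813000 + 1.969200) = 1.940105
u(0.55) ≈ 1.9401

1.9401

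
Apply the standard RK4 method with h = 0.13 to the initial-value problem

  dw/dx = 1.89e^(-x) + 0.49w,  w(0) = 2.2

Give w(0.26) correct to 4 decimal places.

RK4: k1 = f(x_n, w_n); k2 = f(x_n + h/2, w_n + (h/2)·k1); k3 = f(x_n + h/2, w_n + (h/2)·k2); k4 = f(x_n + h, w_n + h·k3); w_{n+1} = w_n + (h/6)·(k1 + 2k2 + 2k3 + k4).
x=0.000000, w=2.200000:
  k1 = f(0.000000, 2.200000) = 2.968000
  k2 = f(0.065000, 2.392920) = 2.943588
  k3 = f(0.065000, 2.391333) = 2.942811
  k4 = f(0.130000, 2.582565) = 2.925057
  w ← 2.200000 + (0.13/6)·(k1 + 2k2 + 2k3 + k4) = 2.582760
x=0.130000, w=2.582760:
  k1 = f(0.130000, 2.582760) = 2.925153
  k2 = f(0.195000, 2.772895) = 2.913876
  k3 = f(0.195000, 2.772162) = 2.913517
  k4 = f(0.260000, 2.961517) = 2.908431
  w ← 2.582760 + (0.13/6)·(k1 + 2k2 + 2k3 + k4) = 2.961675
w(0.26) ≈ 2.9617

2.9617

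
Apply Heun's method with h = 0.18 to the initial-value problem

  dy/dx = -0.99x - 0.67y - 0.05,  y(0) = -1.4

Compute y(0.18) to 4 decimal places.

Heun: k1 = f(x_n, y_n); k2 = f(x_n + h, y_n + h·k1); y_{n+1} = y_n + (h/2)·(k1 + k2).
x=0.000000, y=-1.400000:
  k1 = f(0.000000, -1.400000) = 0.888000
  k2 = f(0.180000, -1.240160) = 0.602707
  y ← -1.400000 + (0.18/2)·(0.888000 + 0.602707) = -1.265836
y(0.18) ≈ -1.2658

-1.2658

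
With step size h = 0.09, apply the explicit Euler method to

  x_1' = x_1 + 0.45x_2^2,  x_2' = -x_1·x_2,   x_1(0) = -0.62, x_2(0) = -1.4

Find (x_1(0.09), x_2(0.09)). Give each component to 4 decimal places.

-0.5964, -1.4781

Euler on (x_1,x_2): x_1_{n+1} = x_1_n + h·x_1', x_2_{n+1} = x_2_n + h·x_2'.
0.000000: (-0.620000, -1.400000); f=(0.262000, -0.868000) → (-0.596420, -1.478120)
(x_1(0.09), x_2(0.09)) ≈ (-0.5964, -1.4781)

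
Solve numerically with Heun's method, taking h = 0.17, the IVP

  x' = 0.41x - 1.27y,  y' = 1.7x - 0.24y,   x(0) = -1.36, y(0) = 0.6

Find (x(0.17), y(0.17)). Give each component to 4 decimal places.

-1.5471, 0.1586

Heun on (x,y): k1 = f(t_n, state_n); k2 = f(t_n + h, state_n + h·k1); state_{n+1} = state_n + (h/2)·(k1 + k2).
0.000000: (-1.360000, 0.600000)
  k1 = (-1.319600, -2.456000)
  predictor → (-1.584332, 0.182480)
  k2 = (-0.881326, -2.737160)
  → (-1.547079, 0.158581)
(x(0.17), y(0.17)) ≈ (-1.5471, 0.1586)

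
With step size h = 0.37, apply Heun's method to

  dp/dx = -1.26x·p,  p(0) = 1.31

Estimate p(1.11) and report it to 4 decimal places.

0.6073

Heun: k1 = f(x_n, p_n); k2 = f(x_n + h, p_n + h·k1); p_{n+1} = p_n + (h/2)·(k1 + k2).
x=0.000000, p=1.310000:
  k1 = f(0.000000, 1.310000) = 0.000000
  k2 = f(0.370000, 1.310000) = -0.610722
  p ← 1.310000 + (0.37/2)·(0.000000 + (-0.610722)) = 1.197016
x=0.370000, p=1.197016:
  k1 = f(0.370000, 1.197016) = -0.558049
  k2 = f(0.740000, 0.990538) = -0.923578
  p ← 1.197016 + (0.37/2)·(-0.558049 + (-0.923578)) = 0.922915
x=0.740000, p=0.922915:
  k1 = f(0.740000, 0.922915) = -0.860526
  k2 = f(1.110000, 0.604521) = -0.845483
  p ← 0.922915 + (0.37/2)·(-0.860526 + (-0.845483)) = 0.607304
p(1.11) ≈ 0.6073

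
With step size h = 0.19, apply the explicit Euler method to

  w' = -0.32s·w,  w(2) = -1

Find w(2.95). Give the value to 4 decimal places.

-0.4573

Euler: w_{n+1} = w_n + h·f(s_n, w_n).
s=2.000000, w=-1.000000: f=0.640000 → w ← -1.000000 + 0.19·0.640000 = -0.878400
s=2.190000, w=-0.878400: f=0.615583 → w ← -0.878400 + 0.19·0.615583 = -0.761439
s=2.380000, w=-0.761439: f=0.579912 → w ← -0.761439 + 0.19·0.579912 = -0.651256
s=2.570000, w=-0.651256: f=0.535593 → w ← -0.651256 + 0.19·0.535593 = -0.549493
s=2.760000, w=-0.549493: f=0.485313 → w ← -0.549493 + 0.19·0.485313 = -0.457284
w(2.95) ≈ -0.4573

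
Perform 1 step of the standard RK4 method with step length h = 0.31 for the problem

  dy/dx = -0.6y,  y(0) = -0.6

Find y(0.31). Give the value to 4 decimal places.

-0.4982

RK4: k1 = f(x_n, y_n); k2 = f(x_n + h/2, y_n + (h/2)·k1); k3 = f(x_n + h/2, y_n + (h/2)·k2); k4 = f(x_n + h, y_n + h·k3); y_{n+1} = y_n + (h/6)·(k1 + 2k2 + 2k3 + k4).
x=0.000000, y=-0.600000:
  k1 = f(0.000000, -0.600000) = 0.360000
  k2 = f(0.155000, -0.544200) = 0.326520
  k3 = f(0.155000, -0.549389) = 0.329634
  k4 = f(0.310000, -0.497814) = 0.298688
  y ← -0.600000 + (0.31/6)·(k1 + 2k2 + 2k3 + k4) = -0.498165
y(0.31) ≈ -0.4982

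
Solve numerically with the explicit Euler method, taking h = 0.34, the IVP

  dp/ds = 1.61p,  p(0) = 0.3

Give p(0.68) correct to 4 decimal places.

0.7183

Euler: p_{n+1} = p_n + h·f(s_n, p_n).
s=0.000000, p=0.300000: f=0.483000 → p ← 0.300000 + 0.34·0.483000 = 0.464220
s=0.340000, p=0.464220: f=0.747394 → p ← 0.464220 + 0.34·0.747394 = 0.718334
p(0.68) ≈ 0.7183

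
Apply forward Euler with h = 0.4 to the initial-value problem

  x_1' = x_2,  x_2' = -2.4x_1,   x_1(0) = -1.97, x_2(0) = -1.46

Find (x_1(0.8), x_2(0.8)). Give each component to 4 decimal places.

-2.3815, 2.8830

Euler on (x_1,x_2): x_1_{n+1} = x_1_n + h·x_1', x_2_{n+1} = x_2_n + h·x_2'.
0.000000: (-1.970000, -1.460000); f=(-1.460000, 4.728000) → (-2.554000, 0.431200)
0.400000: (-2.554000, 0.431200); f=(0.431200, 6.129600) → (-2.381520, 2.883040)
(x_1(0.8), x_2(0.8)) ≈ (-2.3815, 2.8830)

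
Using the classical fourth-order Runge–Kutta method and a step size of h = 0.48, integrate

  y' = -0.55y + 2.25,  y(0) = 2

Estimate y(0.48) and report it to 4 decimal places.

2.4851

RK4: k1 = f(t_n, y_n); k2 = f(t_n + h/2, y_n + (h/2)·k1); k3 = f(t_n + h/2, y_n + (h/2)·k2); k4 = f(t_n + h, y_n + h·k3); y_{n+1} = y_n + (h/6)·(k1 + 2k2 + 2k3 + k4).
t=0.000000, y=2.000000:
  k1 = f(0.000000, 2.000000) = 1.150000
  k2 = f(0.240000, 2.276000) = 0.998200
  k3 = f(0.240000, 2.239568) = 1.018238
  k4 = f(0.480000, 2.488754) = 0.881185
  y ← 2.000000 + (0.48/6)·(k1 + 2k2 + 2k3 + k4) = 2.485125
y(0.48) ≈ 2.4851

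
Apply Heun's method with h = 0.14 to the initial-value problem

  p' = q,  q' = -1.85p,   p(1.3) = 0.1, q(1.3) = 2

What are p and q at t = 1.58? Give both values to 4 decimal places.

Heun on (p,q): k1 = f(t_n, state_n); k2 = f(t_n + h, state_n + h·k1); state_{n+1} = state_n + (h/2)·(k1 + k2).
1.300000: (0.100000, 2.000000)
  k1 = (2.000000, -0.185000)
  predictor → (0.380000, 1.974100)
  k2 = (1.974100, -0.703000)
  → (0.378187, 1.937840)
1.440000: (0.378187, 1.937840)
  k1 = (1.937840, -0.699646)
  predictor → (0.649485, 1.839890)
  k2 = (1.839890, -1.201547)
  → (0.642628, 1.804757)
(p(1.58), q(1.58)) ≈ (0.6426, 1.8048)

0.6426, 1.8048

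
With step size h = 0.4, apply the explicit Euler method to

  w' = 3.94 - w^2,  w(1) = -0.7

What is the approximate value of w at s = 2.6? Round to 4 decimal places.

2.0153

Euler: w_{n+1} = w_n + h·f(s_n, w_n).
s=1.000000, w=-0.700000: f=3.450000 → w ← -0.700000 + 0.4·3.450000 = 0.680000
s=1.400000, w=0.680000: f=3.477600 → w ← 0.680000 + 0.4·3.477600 = 2.071040
s=1.800000, w=2.071040: f=-0.349207 → w ← 2.071040 + 0.4·(-0.349207) = 1.931357
s=2.200000, w=1.931357: f=0.209859 → w ← 1.931357 + 0.4·0.209859 = 2.015301
w(2.6) ≈ 2.0153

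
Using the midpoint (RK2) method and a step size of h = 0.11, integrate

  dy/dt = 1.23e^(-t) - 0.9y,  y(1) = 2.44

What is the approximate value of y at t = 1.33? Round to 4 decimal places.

Midpoint: k1 = f(t_n, y_n); k2 = f(t_n + h/2, y_n + (h/2)·k1); y_{n+1} = y_n + h·k2.
t=1.000000, y=2.440000:
  k1 = f(1.000000, 2.440000) = -1.743508
  k2 = f(1.055000, 2.344107) = -1.681420
  y ← 2.440000 + 0.11·(-1.681420) = 2.255044
t=1.110000, y=2.255044:
  k1 = f(1.110000, 2.255044) = -1.624182
  k2 = f(1.165000, 2.165714) = -1.565478
  y ← 2.255044 + 0.11·(-1.565478) = 2.082841
t=1.220000, y=2.082841:
  k1 = f(1.220000, 2.082841) = -1.511424
  k2 = f(1.275000, 1.999713) = -1.456042
  y ← 2.082841 + 0.11·(-1.456042) = 1.922677
y(1.33) ≈ 1.9227

1.9227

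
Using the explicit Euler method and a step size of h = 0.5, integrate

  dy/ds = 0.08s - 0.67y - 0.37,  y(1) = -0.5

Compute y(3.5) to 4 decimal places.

Euler: y_{n+1} = y_n + h·f(s_n, y_n).
s=1.000000, y=-0.500000: f=0.045000 → y ← -0.500000 + 0.5·0.045000 = -0.477500
s=1.500000, y=-0.477500: f=0.069925 → y ← -0.477500 + 0.5·0.069925 = -0.442537
s=2.000000, y=-0.442537: f=0.086500 → y ← -0.442537 + 0.5·0.086500 = -0.399287
s=2.500000, y=-0.399287: f=0.097523 → y ← -0.399287 + 0.5·0.097523 = -0.350526
s=3.000000, y=-0.350526: f=0.104853 → y ← -0.350526 + 0.5·0.104853 = -0.298100
y(3.5) ≈ -0.2981

-0.2981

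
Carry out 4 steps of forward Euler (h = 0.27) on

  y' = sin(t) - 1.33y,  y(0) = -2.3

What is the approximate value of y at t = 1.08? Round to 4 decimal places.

Euler: y_{n+1} = y_n + h·f(t_n, y_n).
t=0.000000, y=-2.300000: f=3.059000 → y ← -2.300000 + 0.27·3.059000 = -1.474070
t=0.270000, y=-1.474070: f=2.227245 → y ← -1.474070 + 0.27·2.227245 = -0.872714
t=0.540000, y=-0.872714: f=1.674846 → y ← -0.872714 + 0.27·1.674846 = -0.420506
t=0.810000, y=-0.420506: f=1.283560 → y ← -0.420506 + 0.27·1.283560 = -0.073945
y(1.08) ≈ -0.0739

-0.0739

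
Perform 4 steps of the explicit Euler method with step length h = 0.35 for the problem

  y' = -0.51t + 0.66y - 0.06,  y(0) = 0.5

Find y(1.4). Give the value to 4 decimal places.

0.5944

Euler: y_{n+1} = y_n + h·f(t_n, y_n).
t=0.000000, y=0.500000: f=0.270000 → y ← 0.500000 + 0.35·0.270000 = 0.594500
t=0.350000, y=0.594500: f=0.153870 → y ← 0.594500 + 0.35·0.153870 = 0.648355
t=0.700000, y=0.648355: f=0.010914 → y ← 0.648355 + 0.35·0.010914 = 0.652174
t=1.050000, y=0.652174: f=-0.165065 → y ← 0.652174 + 0.35·(-0.165065) = 0.594402
y(1.4) ≈ 0.5944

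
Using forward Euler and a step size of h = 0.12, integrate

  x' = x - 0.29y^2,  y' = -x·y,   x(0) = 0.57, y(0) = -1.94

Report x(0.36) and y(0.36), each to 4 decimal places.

0.4090, -1.6047

Euler on (x,y): x_{n+1} = x_n + h·x', y_{n+1} = y_n + h·y'.
0.000000: (0.570000, -1.940000); f=(-0.521444, 1.105800) → (0.507427, -1.807304)
0.120000: (0.507427, -1.807304); f=(-0.439814, 0.917074) → (0.454649, -1.697255)
0.240000: (0.454649, -1.697255); f=(-0.380747, 0.771655) → (0.408959, -1.604656)
(x(0.36), y(0.36)) ≈ (0.4090, -1.6047)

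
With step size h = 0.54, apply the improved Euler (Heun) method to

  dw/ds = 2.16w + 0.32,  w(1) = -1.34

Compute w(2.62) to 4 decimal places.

-27.6411

Heun: k1 = f(s_n, w_n); k2 = f(s_n + h, w_n + h·k1); w_{n+1} = w_n + (h/2)·(k1 + k2).
s=1.000000, w=-1.340000:
  k1 = f(1.000000, -1.340000) = -2.574400
  k2 = f(1.540000, -2.730176) = -5.577180
  w ← -1.340000 + (0.54/2)·(-2.574400 + (-5.577180)) = -3.540927
s=1.540000, w=-3.540927:
  k1 = f(1.540000, -3.540927) = -7.328402
  k2 = f(2.080000, -7.498263) = -15.876249
  w ← -3.540927 + (0.54/2)·(-7.328402 + (-15.876249)) = -9.806182
s=2.080000, w=-9.806182:
  k1 = f(2.080000, -9.806182) = -20.861354
  k2 = f(2.620000, -21.071313) = -45.194037
  w ← -9.806182 + (0.54/2)·(-20.861354 + (-45.194037)) = -27.641138
w(2.62) ≈ -27.6411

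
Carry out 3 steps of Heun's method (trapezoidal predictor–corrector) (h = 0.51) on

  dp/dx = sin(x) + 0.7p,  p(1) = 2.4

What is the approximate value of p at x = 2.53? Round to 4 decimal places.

9.2591

Heun: k1 = f(x_n, p_n); k2 = f(x_n + h, p_n + h·k1); p_{n+1} = p_n + (h/2)·(k1 + k2).
x=1.000000, p=2.400000:
  k1 = f(1.000000, 2.400000) = 2.521471
  k2 = f(1.510000, 3.685950) = 3.578318
  p ← 2.400000 + (0.51/2)·(2.521471 + 3.578318) = 3.955446
x=1.510000, p=3.955446:
  k1 = f(1.510000, 3.955446) = 3.766965
  k2 = f(2.020000, 5.876598) = 5.014412
  p ← 3.955446 + (0.51/2)·(3.766965 + 5.014412) = 6.194697
x=2.020000, p=6.194697:
  k1 = f(2.020000, 6.194697) = 5.237081
  k2 = f(2.530000, 8.865609) = 6.780098
  p ← 6.194697 + (0.51/2)·(5.237081 + 6.780098) = 9.259078
p(2.53) ≈ 9.2591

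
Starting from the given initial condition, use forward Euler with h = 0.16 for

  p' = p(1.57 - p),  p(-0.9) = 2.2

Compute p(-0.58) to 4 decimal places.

Euler: p_{n+1} = p_n + h·f(s_n, p_n).
s=-0.900000, p=2.200000: f=-1.386000 → p ← 2.200000 + 0.16·(-1.386000) = 1.978240
s=-0.740000, p=1.978240: f=-0.807597 → p ← 1.978240 + 0.16·(-0.807597) = 1.849025
p(-0.58) ≈ 1.8490

1.8490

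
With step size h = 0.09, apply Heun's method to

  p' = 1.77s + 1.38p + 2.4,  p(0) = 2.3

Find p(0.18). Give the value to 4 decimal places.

Heun: k1 = f(s_n, p_n); k2 = f(s_n + h, p_n + h·k1); p_{n+1} = p_n + (h/2)·(k1 + k2).
s=0.000000, p=2.300000:
  k1 = f(0.000000, 2.300000) = 5.574000
  k2 = f(0.090000, 2.801660) = 6.425591
  p ← 2.300000 + (0.09/2)·(5.574000 + 6.425591) = 2.839982
s=0.090000, p=2.839982:
  k1 = f(0.090000, 2.839982) = 6.478475
  k2 = f(0.180000, 3.423044) = 7.442401
  p ← 2.839982 + (0.09/2)·(6.478475 + 7.442401) = 3.466421
p(0.18) ≈ 3.4664

3.4664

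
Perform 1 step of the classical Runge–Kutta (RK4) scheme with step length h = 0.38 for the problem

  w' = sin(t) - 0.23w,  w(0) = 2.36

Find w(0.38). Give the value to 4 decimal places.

RK4: k1 = f(t_n, w_n); k2 = f(t_n + h/2, w_n + (h/2)·k1); k3 = f(t_n + h/2, w_n + (h/2)·k2); k4 = f(t_n + h, w_n + h·k3); w_{n+1} = w_n + (h/6)·(k1 + 2k2 + 2k3 + k4).
t=0.000000, w=2.360000:
  k1 = f(0.000000, 2.360000) = -0.542800
  k2 = f(0.190000, 2.256868) = -0.330221
  k3 = f(0.190000, 2.297258) = -0.339510
  k4 = f(0.380000, 2.230986) = -0.142206
  w ← 2.360000 + (0.38/6)·(k1 + 2k2 + 2k3 + k4) = 2.231784
w(0.38) ≈ 2.2318

2.2318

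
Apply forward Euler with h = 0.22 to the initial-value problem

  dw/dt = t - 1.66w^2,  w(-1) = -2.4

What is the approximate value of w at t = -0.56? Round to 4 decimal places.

-13.0435

Euler: w_{n+1} = w_n + h·f(t_n, w_n).
t=-1.000000, w=-2.400000: f=-10.561600 → w ← -2.400000 + 0.22·(-10.561600) = -4.723552
t=-0.780000, w=-4.723552: f=-37.817826 → w ← -4.723552 + 0.22·(-37.817826) = -13.043474
w(-0.56) ≈ -13.0435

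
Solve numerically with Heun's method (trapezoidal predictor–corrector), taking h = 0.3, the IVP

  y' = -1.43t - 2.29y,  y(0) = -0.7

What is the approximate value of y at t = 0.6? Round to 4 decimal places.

-0.3951

Heun: k1 = f(t_n, y_n); k2 = f(t_n + h, y_n + h·k1); y_{n+1} = y_n + (h/2)·(k1 + k2).
t=0.000000, y=-0.700000:
  k1 = f(0.000000, -0.700000) = 1.603000
  k2 = f(0.300000, -0.219100) = 0.072739
  y ← -0.700000 + (0.3/2)·(1.603000 + 0.072739) = -0.448639
t=0.300000, y=-0.448639:
  k1 = f(0.300000, -0.448639) = 0.598384
  k2 = f(0.600000, -0.269124) = -0.241706
  y ← -0.448639 + (0.3/2)·(0.598384 + (-0.241706)) = -0.395137
y(0.6) ≈ -0.3951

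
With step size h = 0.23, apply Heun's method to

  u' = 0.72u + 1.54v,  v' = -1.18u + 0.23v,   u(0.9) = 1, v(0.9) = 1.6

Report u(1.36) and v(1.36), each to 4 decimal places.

2.5051, 0.7873

Heun on (u,v): k1 = f(t_n, state_n); k2 = f(t_n + h, state_n + h·k1); state_{n+1} = state_n + (h/2)·(k1 + k2).
0.900000: (1.000000, 1.600000)
  k1 = (3.184000, -0.812000)
  predictor → (1.732320, 1.413240)
  k2 = (3.423660, -1.719092)
  → (1.759881, 1.308924)
1.130000: (1.759881, 1.308924)
  k1 = (3.282858, -1.775607)
  predictor → (2.514938, 0.900535)
  k2 = (3.197579, -2.760504)
  → (2.505131, 0.787272)
(u(1.36), v(1.36)) ≈ (2.5051, 0.7873)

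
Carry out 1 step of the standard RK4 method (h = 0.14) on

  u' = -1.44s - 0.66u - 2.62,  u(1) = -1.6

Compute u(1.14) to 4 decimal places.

-2.0154

RK4: k1 = f(s_n, u_n); k2 = f(s_n + h/2, u_n + (h/2)·k1); k3 = f(s_n + h/2, u_n + (h/2)·k2); k4 = f(s_n + h, u_n + h·k3); u_{n+1} = u_n + (h/6)·(k1 + 2k2 + 2k3 + k4).
s=1.000000, u=-1.600000:
  k1 = f(1.000000, -1.600000) = -3.004000
  k2 = f(1.070000, -1.810280) = -2.966015
  k3 = f(1.070000, -1.807621) = -2.967770
  k4 = f(1.140000, -2.015488) = -2.931378
  u ← -1.600000 + (0.14/6)·(k1 + 2k2 + 2k3 + k4) = -2.015402
u(1.14) ≈ -2.0154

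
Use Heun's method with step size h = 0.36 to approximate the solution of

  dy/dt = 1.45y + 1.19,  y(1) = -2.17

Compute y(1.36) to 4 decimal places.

Heun: k1 = f(t_n, y_n); k2 = f(t_n + h, y_n + h·k1); y_{n+1} = y_n + (h/2)·(k1 + k2).
t=1.000000, y=-2.170000:
  k1 = f(1.000000, -2.170000) = -1.956500
  k2 = f(1.360000, -2.874340) = -2.977793
  y ← -2.170000 + (0.36/2)·(-1.956500 + (-2.977793)) = -3.058173
y(1.36) ≈ -3.0582

-3.0582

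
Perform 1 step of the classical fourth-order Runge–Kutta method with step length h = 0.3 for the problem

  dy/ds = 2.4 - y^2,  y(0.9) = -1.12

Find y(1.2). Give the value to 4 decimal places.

RK4: k1 = f(s_n, y_n); k2 = f(s_n + h/2, y_n + (h/2)·k1); k3 = f(s_n + h/2, y_n + (h/2)·k2); k4 = f(s_n + h, y_n + h·k3); y_{n+1} = y_n + (h/6)·(k1 + 2k2 + 2k3 + k4).
s=0.900000, y=-1.120000:
  k1 = f(0.900000, -1.120000) = 1.145600
  k2 = f(1.050000, -0.948160) = 1.500993
  k3 = f(1.050000, -0.894851) = 1.599241
  k4 = f(1.200000, -0.640228) = 1.990109
  y ← -1.120000 + (0.3/6)·(k1 + 2k2 + 2k3 + k4) = -0.653191
y(1.2) ≈ -0.6532

-0.6532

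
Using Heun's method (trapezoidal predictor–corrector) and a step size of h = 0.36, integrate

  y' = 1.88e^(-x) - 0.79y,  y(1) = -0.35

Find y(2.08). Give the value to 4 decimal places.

0.1278

Heun: k1 = f(x_n, y_n); k2 = f(x_n + h, y_n + h·k1); y_{n+1} = y_n + (h/2)·(k1 + k2).
x=1.000000, y=-0.350000:
  k1 = f(1.000000, -0.350000) = 0.968113
  k2 = f(1.360000, -0.001479) = 0.483691
  y ← -0.350000 + (0.36/2)·(0.968113 + 0.483691) = -0.088675
x=1.360000, y=-0.088675:
  k1 = f(1.360000, -0.088675) = 0.552576
  k2 = f(1.720000, 0.110252) = 0.249545
  y ← -0.088675 + (0.36/2)·(0.552576 + 0.249545) = 0.055707
x=1.720000, y=0.055707:
  k1 = f(1.720000, 0.055707) = 0.292636
  k2 = f(2.080000, 0.161056) = 0.107635
  y ← 0.055707 + (0.36/2)·(0.292636 + 0.107635) = 0.127755
y(2.08) ≈ 0.1278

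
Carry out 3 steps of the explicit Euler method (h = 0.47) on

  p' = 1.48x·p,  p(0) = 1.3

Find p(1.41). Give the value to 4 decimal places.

Euler: p_{n+1} = p_n + h·f(x_n, p_n).
x=0.000000, p=1.300000: f=0.000000 → p ← 1.300000 + 0.47·0.000000 = 1.300000
x=0.470000, p=1.300000: f=0.904280 → p ← 1.300000 + 0.47·0.904280 = 1.725012
x=0.940000, p=1.725012: f=2.399836 → p ← 1.725012 + 0.47·2.399836 = 2.852935
p(1.41) ≈ 2.8529

2.8529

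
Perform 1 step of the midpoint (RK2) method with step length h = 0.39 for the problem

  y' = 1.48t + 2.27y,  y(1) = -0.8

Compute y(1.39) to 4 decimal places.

-0.8765

Midpoint: k1 = f(t_n, y_n); k2 = f(t_n + h/2, y_n + (h/2)·k1); y_{n+1} = y_n + h·k2.
t=1.000000, y=-0.800000:
  k1 = f(1.000000, -0.800000) = -0.336000
  k2 = f(1.195000, -0.865520) = -0.196130
  y ← -0.800000 + 0.39·(-0.196130) = -0.876491
y(1.39) ≈ -0.8765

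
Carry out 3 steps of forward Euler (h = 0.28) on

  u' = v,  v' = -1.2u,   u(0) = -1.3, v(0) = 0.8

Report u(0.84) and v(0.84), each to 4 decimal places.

-0.2822, 1.8435

Euler on (u,v): u_{n+1} = u_n + h·u', v_{n+1} = v_n + h·v'.
0.000000: (-1.300000, 0.800000); f=(0.800000, 1.560000) → (-1.076000, 1.236800)
0.280000: (-1.076000, 1.236800); f=(1.236800, 1.291200) → (-0.729696, 1.598336)
0.560000: (-0.729696, 1.598336); f=(1.598336, 0.875635) → (-0.282162, 1.843514)
(u(0.84), v(0.84)) ≈ (-0.2822, 1.8435)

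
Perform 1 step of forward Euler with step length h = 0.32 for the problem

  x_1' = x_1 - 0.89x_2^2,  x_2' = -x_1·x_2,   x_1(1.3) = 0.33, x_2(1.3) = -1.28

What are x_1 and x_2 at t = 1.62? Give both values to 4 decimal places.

-0.0310, -1.1448

Euler on (x_1,x_2): x_1_{n+1} = x_1_n + h·x_1', x_2_{n+1} = x_2_n + h·x_2'.
1.300000: (0.330000, -1.280000); f=(-1.128176, 0.422400) → (-0.031016, -1.144832)
(x_1(1.62), x_2(1.62)) ≈ (-0.0310, -1.1448)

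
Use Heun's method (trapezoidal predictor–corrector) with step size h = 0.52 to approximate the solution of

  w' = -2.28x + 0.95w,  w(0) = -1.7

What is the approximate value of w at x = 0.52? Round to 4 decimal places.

-3.0555

Heun: k1 = f(x_n, w_n); k2 = f(x_n + h, w_n + h·k1); w_{n+1} = w_n + (h/2)·(k1 + k2).
x=0.000000, w=-1.700000:
  k1 = f(0.000000, -1.700000) = -1.615000
  k2 = f(0.520000, -2.539800) = -3.598410
  w ← -1.700000 + (0.52/2)·(-1.615000 + (-3.598410)) = -3.055487
w(0.52) ≈ -3.0555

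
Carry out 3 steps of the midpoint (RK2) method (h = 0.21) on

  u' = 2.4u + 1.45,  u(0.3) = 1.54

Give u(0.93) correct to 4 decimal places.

8.6989

Midpoint: k1 = f(t_n, u_n); k2 = f(t_n + h/2, u_n + (h/2)·k1); u_{n+1} = u_n + h·k2.
t=0.300000, u=1.540000:
  k1 = f(0.300000, 1.540000) = 5.146000
  k2 = f(0.405000, 2.080330) = 6.442792
  u ← 1.540000 + 0.21·6.442792 = 2.892986
t=0.510000, u=2.892986:
  k1 = f(0.510000, 2.892986) = 8.393167
  k2 = f(0.615000, 3.774269) = 10.508245
  u ← 2.892986 + 0.21·10.508245 = 5.099718
t=0.720000, u=5.099718:
  k1 = f(0.720000, 5.099718) = 13.689323
  k2 = f(0.825000, 6.537097) = 17.139032
  u ← 5.099718 + 0.21·17.139032 = 8.698915
u(0.93) ≈ 8.6989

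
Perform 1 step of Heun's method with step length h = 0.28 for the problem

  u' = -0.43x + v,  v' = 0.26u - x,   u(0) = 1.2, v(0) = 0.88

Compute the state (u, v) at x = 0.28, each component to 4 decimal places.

Heun on (u,v): k1 = f(x_n, state_n); k2 = f(x_n + h, state_n + h·k1); state_{n+1} = state_n + (h/2)·(k1 + k2).
0.000000: (1.200000, 0.880000)
  k1 = (0.880000, 0.312000)
  predictor → (1.446400, 0.967360)
  k2 = (0.846960, 0.096064)
  → (1.441774, 0.937129)
(u(0.28), v(0.28)) ≈ (1.4418, 0.9371)

1.4418, 0.9371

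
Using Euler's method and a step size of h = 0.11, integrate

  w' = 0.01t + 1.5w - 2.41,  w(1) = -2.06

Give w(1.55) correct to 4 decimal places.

-6.2529

Euler: w_{n+1} = w_n + h·f(t_n, w_n).
t=1.000000, w=-2.060000: f=-5.490000 → w ← -2.060000 + 0.11·(-5.490000) = -2.663900
t=1.110000, w=-2.663900: f=-6.394750 → w ← -2.663900 + 0.11·(-6.394750) = -3.367323
t=1.220000, w=-3.367323: f=-7.448784 → w ← -3.367323 + 0.11·(-7.448784) = -4.186689
t=1.330000, w=-4.186689: f=-8.676733 → w ← -4.186689 + 0.11·(-8.676733) = -5.141129
t=1.440000, w=-5.141129: f=-10.107294 → w ← -5.141129 + 0.11·(-10.107294) = -6.252932
w(1.55) ≈ -6.2529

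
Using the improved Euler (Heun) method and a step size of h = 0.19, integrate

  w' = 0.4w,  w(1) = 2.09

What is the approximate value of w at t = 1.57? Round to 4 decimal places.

Heun: k1 = f(t_n, w_n); k2 = f(t_n + h, w_n + h·k1); w_{n+1} = w_n + (h/2)·(k1 + k2).
t=1.000000, w=2.090000:
  k1 = f(1.000000, 2.090000) = 0.836000
  k2 = f(1.190000, 2.248840) = 0.899536
  w ← 2.090000 + (0.19/2)·(0.836000 + 0.899536) = 2.254876
t=1.190000, w=2.254876:
  k1 = f(1.190000, 2.254876) = 0.901950
  k2 = f(1.380000, 2.426246) = 0.970499
  w ← 2.254876 + (0.19/2)·(0.901950 + 0.970499) = 2.432759
t=1.380000, w=2.432759:
  k1 = f(1.380000, 2.432759) = 0.973103
  k2 = f(1.570000, 2.617648) = 1.047059
  w ← 2.432759 + (0.19/2)·(0.973103 + 1.047059) = 2.624674
w(1.57) ≈ 2.6247

2.6247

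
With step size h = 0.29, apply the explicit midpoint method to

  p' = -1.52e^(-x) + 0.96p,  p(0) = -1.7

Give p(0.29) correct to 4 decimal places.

Midpoint: k1 = f(x_n, p_n); k2 = f(x_n + h/2, p_n + (h/2)·k1); p_{n+1} = p_n + h·k2.
x=0.000000, p=-1.700000:
  k1 = f(0.000000, -1.700000) = -3.152000
  k2 = f(0.145000, -2.157040) = -3.385592
  p ← -1.700000 + 0.29·(-3.385592) = -2.681822
p(0.29) ≈ -2.6818

-2.6818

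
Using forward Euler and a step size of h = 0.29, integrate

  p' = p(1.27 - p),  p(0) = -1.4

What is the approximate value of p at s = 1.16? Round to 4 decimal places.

Euler: p_{n+1} = p_n + h·f(s_n, p_n).
s=0.000000, p=-1.400000: f=-3.738000 → p ← -1.400000 + 0.29·(-3.738000) = -2.484020
s=0.290000, p=-2.484020: f=-9.325061 → p ← -2.484020 + 0.29·(-9.325061) = -5.188288
s=0.580000, p=-5.188288: f=-33.507454 → p ← -5.188288 + 0.29·(-33.507454) = -14.905449
s=0.870000, p=-14.905449: f=-241.102336 → p ← -14.905449 + 0.29·(-241.102336) = -84.825127
p(1.16) ≈ -84.8251

-84.8251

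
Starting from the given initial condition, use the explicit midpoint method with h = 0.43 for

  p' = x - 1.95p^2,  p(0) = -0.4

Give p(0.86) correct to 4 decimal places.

-0.4218

Midpoint: k1 = f(x_n, p_n); k2 = f(x_n + h/2, p_n + (h/2)·k1); p_{n+1} = p_n + h·k2.
x=0.000000, p=-0.400000:
  k1 = f(0.000000, -0.400000) = -0.312000
  k2 = f(0.215000, -0.467080) = -0.210419
  p ← -0.400000 + 0.43·(-0.210419) = -0.490480
x=0.430000, p=-0.490480:
  k1 = f(0.430000, -0.490480) = -0.039113
  k2 = f(0.645000, -0.498890) = 0.159663
  p ← -0.490480 + 0.43·0.159663 = -0.421825
p(0.86) ≈ -0.4218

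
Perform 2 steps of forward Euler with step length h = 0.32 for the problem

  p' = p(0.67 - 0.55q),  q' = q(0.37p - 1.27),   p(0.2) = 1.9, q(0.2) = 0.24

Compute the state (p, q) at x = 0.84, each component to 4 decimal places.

Euler on (p,q): p_{n+1} = p_n + h·p', q_{n+1} = q_n + h·q'.
0.200000: (1.900000, 0.240000); f=(1.022200, -0.136080) → (2.227104, 0.196454)
0.520000: (2.227104, 0.196454); f=(1.251521, -0.087613) → (2.627591, 0.168418)
(p(0.84), q(0.84)) ≈ (2.6276, 0.1684)

2.6276, 0.1684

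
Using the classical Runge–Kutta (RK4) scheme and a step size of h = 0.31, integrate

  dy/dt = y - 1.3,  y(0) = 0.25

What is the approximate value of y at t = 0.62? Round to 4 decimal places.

RK4: k1 = f(t_n, y_n); k2 = f(t_n + h/2, y_n + (h/2)·k1); k3 = f(t_n + h/2, y_n + (h/2)·k2); k4 = f(t_n + h, y_n + h·k3); y_{n+1} = y_n + (h/6)·(k1 + 2k2 + 2k3 + k4).
t=0.000000, y=0.250000:
  k1 = f(0.000000, 0.250000) = -1.050000
  k2 = f(0.155000, 0.087250) = -1.212750
  k3 = f(0.155000, 0.062024) = -1.237976
  k4 = f(0.310000, -0.133773) = -1.433773
  y ← 0.250000 + (0.31/6)·(k1 + 2k2 + 2k3 + k4) = -0.131570
t=0.310000, y=-0.131570:
  k1 = f(0.310000, -0.131570) = -1.431570
  k2 = f(0.465000, -0.353463) = -1.653463
  k3 = f(0.465000, -0.387857) = -1.687857
  k4 = f(0.620000, -0.654806) = -1.954806
  y ← -0.131570 + (0.31/6)·(k1 + 2k2 + 2k3 + k4) = -0.651802
y(0.62) ≈ -0.6518

-0.6518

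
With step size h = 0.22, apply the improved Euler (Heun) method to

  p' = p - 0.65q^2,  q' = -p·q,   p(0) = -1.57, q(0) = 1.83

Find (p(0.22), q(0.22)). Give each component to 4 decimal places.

-2.6789, 2.7945

Heun on (p,q): k1 = f(s_n, state_n); k2 = f(s_n + h, state_n + h·k1); state_{n+1} = state_n + (h/2)·(k1 + k2).
0.000000: (-1.570000, 1.830000)
  k1 = (-3.746785, 2.873100)
  predictor → (-2.394293, 2.462082)
  k2 = (-6.334494, 5.894945)
  → (-2.678941, 2.794485)
(p(0.22), q(0.22)) ≈ (-2.6789, 2.7945)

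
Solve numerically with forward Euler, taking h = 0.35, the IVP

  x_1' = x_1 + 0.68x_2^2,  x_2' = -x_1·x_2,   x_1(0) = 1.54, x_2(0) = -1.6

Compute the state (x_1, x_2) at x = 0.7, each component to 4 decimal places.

3.7587, -0.0436

Euler on (x_1,x_2): x_1_{n+1} = x_1_n + h·x_1', x_2_{n+1} = x_2_n + h·x_2'.
0.000000: (1.540000, -1.600000); f=(3.280800, 2.464000) → (2.688280, -0.737600)
0.350000: (2.688280, -0.737600); f=(3.058237, 1.982875) → (3.758663, -0.043594)
(x_1(0.7), x_2(0.7)) ≈ (3.7587, -0.0436)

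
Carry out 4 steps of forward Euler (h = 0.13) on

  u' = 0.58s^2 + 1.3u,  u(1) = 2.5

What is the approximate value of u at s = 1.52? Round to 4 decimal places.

Euler: u_{n+1} = u_n + h·f(s_n, u_n).
s=1.000000, u=2.500000: f=3.830000 → u ← 2.500000 + 0.13·3.830000 = 2.997900
s=1.130000, u=2.997900: f=4.637872 → u ← 2.997900 + 0.13·4.637872 = 3.600823
s=1.260000, u=3.600823: f=5.601878 → u ← 3.600823 + 0.13·5.601878 = 4.329068
s=1.390000, u=4.329068: f=6.748406 → u ← 4.329068 + 0.13·6.748406 = 5.206360
u(1.52) ≈ 5.2064

5.2064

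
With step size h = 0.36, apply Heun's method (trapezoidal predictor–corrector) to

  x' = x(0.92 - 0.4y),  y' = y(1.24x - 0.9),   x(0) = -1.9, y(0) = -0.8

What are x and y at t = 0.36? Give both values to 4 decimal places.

Heun on (x,y): k1 = f(t_n, state_n); k2 = f(t_n + h, state_n + h·k1); state_{n+1} = state_n + (h/2)·(k1 + k2).
0.000000: (-1.900000, -0.800000)
  k1 = (-2.356000, 2.604800)
  predictor → (-2.748160, 0.137728)
  k2 = (-2.376908, -0.593293)
  → (-2.751923, -0.437929)
(x(0.36), y(0.36)) ≈ (-2.7519, -0.4379)

-2.7519, -0.4379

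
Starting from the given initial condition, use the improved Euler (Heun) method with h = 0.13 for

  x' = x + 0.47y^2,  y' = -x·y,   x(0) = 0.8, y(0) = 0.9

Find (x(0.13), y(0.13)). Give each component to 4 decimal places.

Heun on (x,y): k1 = f(s_n, state_n); k2 = f(s_n + h, state_n + h·k1); state_{n+1} = state_n + (h/2)·(k1 + k2).
0.000000: (0.800000, 0.900000)
  k1 = (1.180700, -0.720000)
  predictor → (0.953491, 0.806400)
  k2 = (1.259123, -0.768895)
  → (0.958588, 0.803222)
(x(0.13), y(0.13)) ≈ (0.9586, 0.8032)

0.9586, 0.8032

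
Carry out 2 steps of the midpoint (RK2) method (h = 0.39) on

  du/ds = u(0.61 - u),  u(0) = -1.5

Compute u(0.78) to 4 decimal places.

-24.2034

Midpoint: k1 = f(s_n, u_n); k2 = f(s_n + h/2, u_n + (h/2)·k1); u_{n+1} = u_n + h·k2.
s=0.000000, u=-1.500000:
  k1 = f(0.000000, -1.500000) = -3.165000
  k2 = f(0.195000, -2.117175) = -5.773907
  u ← -1.500000 + 0.39·(-5.773907) = -3.751824
s=0.390000, u=-3.751824:
  k1 = f(0.390000, -3.751824) = -16.364793
  k2 = f(0.585000, -6.942958) = -52.439874
  u ← -3.751824 + 0.39·(-52.439874) = -24.203374
u(0.78) ≈ -24.2034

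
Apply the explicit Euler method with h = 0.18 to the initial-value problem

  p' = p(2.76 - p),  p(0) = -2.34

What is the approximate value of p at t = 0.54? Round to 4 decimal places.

-34.7405

Euler: p_{n+1} = p_n + h·f(t_n, p_n).
t=0.000000, p=-2.340000: f=-11.934000 → p ← -2.340000 + 0.18·(-11.934000) = -4.488120
t=0.180000, p=-4.488120: f=-32.530432 → p ← -4.488120 + 0.18·(-32.530432) = -10.343598
t=0.360000, p=-10.343598: f=-135.538346 → p ← -10.343598 + 0.18·(-135.538346) = -34.740500
p(0.54) ≈ -34.7405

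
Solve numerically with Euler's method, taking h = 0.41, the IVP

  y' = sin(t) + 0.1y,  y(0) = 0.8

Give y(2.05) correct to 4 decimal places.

Euler: y_{n+1} = y_n + h·f(t_n, y_n).
t=0.000000, y=0.800000: f=0.080000 → y ← 0.800000 + 0.41·0.080000 = 0.832800
t=0.410000, y=0.832800: f=0.481889 → y ← 0.832800 + 0.41·0.481889 = 1.030375
t=0.820000, y=1.030375: f=0.834183 → y ← 1.030375 + 0.41·0.834183 = 1.372390
t=1.230000, y=1.372390: f=1.079728 → y ← 1.372390 + 0.41·1.079728 = 1.815078
t=1.640000, y=1.815078: f=1.179114 → y ← 1.815078 + 0.41·1.179114 = 2.298515
y(2.05) ≈ 2.2985

2.2985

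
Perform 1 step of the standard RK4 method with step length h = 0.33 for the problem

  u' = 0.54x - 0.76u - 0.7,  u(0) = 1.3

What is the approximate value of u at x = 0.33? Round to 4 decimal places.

0.8344

RK4: k1 = f(x_n, u_n); k2 = f(x_n + h/2, u_n + (h/2)·k1); k3 = f(x_n + h/2, u_n + (h/2)·k2); k4 = f(x_n + h, u_n + h·k3); u_{n+1} = u_n + (h/6)·(k1 + 2k2 + 2k3 + k4).
x=0.000000, u=1.300000:
  k1 = f(0.000000, 1.300000) = -1.688000
  k2 = f(0.165000, 1.021480) = -1.387225
  k3 = f(0.165000, 1.071108) = -1.424942
  k4 = f(0.330000, 0.829769) = -1.152425
  u ← 1.300000 + (0.33/6)·(k1 + 2k2 + 2k3 + k4) = 0.834438
u(0.33) ≈ 0.8344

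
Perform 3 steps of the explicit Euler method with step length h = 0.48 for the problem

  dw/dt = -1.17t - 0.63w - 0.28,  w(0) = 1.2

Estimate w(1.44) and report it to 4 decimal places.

-0.6134

Euler: w_{n+1} = w_n + h·f(t_n, w_n).
t=0.000000, w=1.200000: f=-1.036000 → w ← 1.200000 + 0.48·(-1.036000) = 0.702720
t=0.480000, w=0.702720: f=-1.284314 → w ← 0.702720 + 0.48·(-1.284314) = 0.086249
t=0.960000, w=0.086249: f=-1.457537 → w ← 0.086249 + 0.48·(-1.457537) = -0.613368
w(1.44) ≈ -0.6134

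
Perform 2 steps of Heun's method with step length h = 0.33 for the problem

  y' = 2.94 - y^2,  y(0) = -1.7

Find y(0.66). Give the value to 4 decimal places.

Heun: k1 = f(x_n, y_n); k2 = f(x_n + h, y_n + h·k1); y_{n+1} = y_n + (h/2)·(k1 + k2).
x=0.000000, y=-1.700000:
  k1 = f(0.000000, -1.700000) = 0.050000
  k2 = f(0.330000, -1.683500) = 0.105828
  y ← -1.700000 + (0.33/2)·(0.050000 + 0.105828) = -1.674288
x=0.330000, y=-1.674288:
  k1 = f(0.330000, -1.674288) = 0.136758
  k2 = f(0.660000, -1.629158) = 0.285844
  y ← -1.674288 + (0.33/2)·(0.136758 + 0.285844) = -1.604559
y(0.66) ≈ -1.6046

-1.6046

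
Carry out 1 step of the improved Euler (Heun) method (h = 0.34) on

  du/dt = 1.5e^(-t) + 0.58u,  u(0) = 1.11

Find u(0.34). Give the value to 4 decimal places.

1.8373

Heun: k1 = f(t_n, u_n); k2 = f(t_n + h, u_n + h·k1); u_{n+1} = u_n + (h/2)·(k1 + k2).
t=0.000000, u=1.110000:
  k1 = f(0.000000, 1.110000) = 2.143800
  k2 = f(0.340000, 1.838892) = 2.134213
  u ← 1.110000 + (0.34/2)·(2.143800 + 2.134213) = 1.837262
u(0.34) ≈ 1.8373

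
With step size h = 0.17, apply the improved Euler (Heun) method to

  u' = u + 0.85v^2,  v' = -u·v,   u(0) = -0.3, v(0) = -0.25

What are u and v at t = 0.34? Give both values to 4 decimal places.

-0.3972, -0.2811

Heun on (u,v): k1 = f(t_n, state_n); k2 = f(t_n + h, state_n + h·k1); state_{n+1} = state_n + (h/2)·(k1 + k2).
0.000000: (-0.300000, -0.250000)
  k1 = (-0.246875, -0.075000)
  predictor → (-0.341969, -0.262750)
  k2 = (-0.283287, -0.089852)
  → (-0.345064, -0.264012)
0.170000: (-0.345064, -0.264012)
  k1 = (-0.285817, -0.091101)
  predictor → (-0.393653, -0.279500)
  k2 = (-0.327251, -0.110026)
  → (-0.397174, -0.281108)
(u(0.34), v(0.34)) ≈ (-0.3972, -0.2811)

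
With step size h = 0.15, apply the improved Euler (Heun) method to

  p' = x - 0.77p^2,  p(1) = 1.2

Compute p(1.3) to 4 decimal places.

1.2144

Heun: k1 = f(x_n, p_n); k2 = f(x_n + h, p_n + h·k1); p_{n+1} = p_n + (h/2)·(k1 + k2).
x=1.000000, p=1.200000:
  k1 = f(1.000000, 1.200000) = -0.108800
  k2 = f(1.150000, 1.183680) = 0.071154
  p ← 1.200000 + (0.15/2)·(-0.108800 + 0.071154) = 1.197177
x=1.150000, p=1.197177:
  k1 = f(1.150000, 1.197177) = 0.046412
  k2 = f(1.300000, 1.204138) = 0.183539
  p ← 1.197177 + (0.15/2)·(0.046412 + 0.183539) = 1.214423
p(1.3) ≈ 1.2144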